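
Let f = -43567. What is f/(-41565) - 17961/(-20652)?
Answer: 548764883/286133460 ≈ 1.9179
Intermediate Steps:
f/(-41565) - 17961/(-20652) = -43567/(-41565) - 17961/(-20652) = -43567*(-1/41565) - 17961*(-1/20652) = 43567/41565 + 5987/6884 = 548764883/286133460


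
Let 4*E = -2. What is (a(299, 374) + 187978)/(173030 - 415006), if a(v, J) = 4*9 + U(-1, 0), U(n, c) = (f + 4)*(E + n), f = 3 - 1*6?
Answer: -376025/483952 ≈ -0.77699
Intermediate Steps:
f = -3 (f = 3 - 6 = -3)
E = -½ (E = (¼)*(-2) = -½ ≈ -0.50000)
U(n, c) = -½ + n (U(n, c) = (-3 + 4)*(-½ + n) = 1*(-½ + n) = -½ + n)
a(v, J) = 69/2 (a(v, J) = 4*9 + (-½ - 1) = 36 - 3/2 = 69/2)
(a(299, 374) + 187978)/(173030 - 415006) = (69/2 + 187978)/(173030 - 415006) = (376025/2)/(-241976) = (376025/2)*(-1/241976) = -376025/483952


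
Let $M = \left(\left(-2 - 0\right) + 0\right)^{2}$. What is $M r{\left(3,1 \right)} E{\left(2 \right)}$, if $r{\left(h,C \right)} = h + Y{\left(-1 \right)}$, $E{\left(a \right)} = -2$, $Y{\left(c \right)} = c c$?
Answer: $-32$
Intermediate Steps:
$Y{\left(c \right)} = c^{2}$
$M = 4$ ($M = \left(\left(-2 + 0\right) + 0\right)^{2} = \left(-2 + 0\right)^{2} = \left(-2\right)^{2} = 4$)
$r{\left(h,C \right)} = 1 + h$ ($r{\left(h,C \right)} = h + \left(-1\right)^{2} = h + 1 = 1 + h$)
$M r{\left(3,1 \right)} E{\left(2 \right)} = 4 \left(1 + 3\right) \left(-2\right) = 4 \cdot 4 \left(-2\right) = 16 \left(-2\right) = -32$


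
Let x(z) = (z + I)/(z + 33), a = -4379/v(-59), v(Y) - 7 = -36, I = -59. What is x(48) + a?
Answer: 12220/81 ≈ 150.86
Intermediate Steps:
v(Y) = -29 (v(Y) = 7 - 36 = -29)
a = 151 (a = -4379/(-29) = -4379*(-1/29) = 151)
x(z) = (-59 + z)/(33 + z) (x(z) = (z - 59)/(z + 33) = (-59 + z)/(33 + z))
x(48) + a = (-59 + 48)/(33 + 48) + 151 = -11/81 + 151 = 12220/81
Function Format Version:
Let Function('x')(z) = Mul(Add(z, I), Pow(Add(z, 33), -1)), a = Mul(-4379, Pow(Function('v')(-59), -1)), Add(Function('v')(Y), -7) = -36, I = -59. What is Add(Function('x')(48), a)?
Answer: Rational(12220, 81) ≈ 150.86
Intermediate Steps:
Function('v')(Y) = -29 (Function('v')(Y) = Add(7, -36) = -29)
a = 151 (a = Mul(-4379, Pow(-29, -1)) = Mul(-4379, Rational(-1, 29)) = 151)
Function('x')(z) = Mul(Pow(Add(33, z), -1), Add(-59, z)) (Function('x')(z) = Mul(Add(z, -59), Pow(Add(z, 33), -1)) = Mul(Add(-59, z), Pow(Add(33, z), -1)) = Mul(Pow(Add(33, z), -1), Add(-59, z)))
Add(Function('x')(48), a) = Add(Mul(Pow(Add(33, 48), -1), Add(-59, 48)), 151) = Add(Mul(Pow(81, -1), -11), 151) = Add(Mul(Rational(1, 81), -11), 151) = Add(Rational(-11, 81), 151) = Rational(12220, 81)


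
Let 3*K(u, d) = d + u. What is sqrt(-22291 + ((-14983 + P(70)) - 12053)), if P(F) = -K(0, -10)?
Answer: I*sqrt(443913)/3 ≈ 222.09*I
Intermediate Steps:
K(u, d) = d/3 + u/3 (K(u, d) = (d + u)/3 = d/3 + u/3)
P(F) = 10/3 (P(F) = -((1/3)*(-10) + (1/3)*0) = -(-10/3 + 0) = -1*(-10/3) = 10/3)
sqrt(-22291 + ((-14983 + P(70)) - 12053)) = sqrt(-22291 + ((-14983 + 10/3) - 12053)) = sqrt(-22291 + (-44939/3 - 12053)) = sqrt(-22291 - 81098/3) = sqrt(-147971/3) = I*sqrt(443913)/3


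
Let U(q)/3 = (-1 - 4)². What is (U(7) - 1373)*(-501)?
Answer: 650298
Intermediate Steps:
U(q) = 75 (U(q) = 3*(-1 - 4)² = 3*(-5)² = 3*25 = 75)
(U(7) - 1373)*(-501) = (75 - 1373)*(-501) = -1298*(-501) = 650298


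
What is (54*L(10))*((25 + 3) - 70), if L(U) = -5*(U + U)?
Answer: 226800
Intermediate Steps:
L(U) = -10*U
(54*L(10))*((25 + 3) - 70) = (54*(-10*10))*((25 + 3) - 70) = (54*(-100))*(28 - 70) = -5400*(-42) = 226800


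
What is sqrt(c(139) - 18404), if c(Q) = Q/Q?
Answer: I*sqrt(18403) ≈ 135.66*I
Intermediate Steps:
c(Q) = 1
sqrt(c(139) - 18404) = sqrt(1 - 18404) = sqrt(-18403) = I*sqrt(18403)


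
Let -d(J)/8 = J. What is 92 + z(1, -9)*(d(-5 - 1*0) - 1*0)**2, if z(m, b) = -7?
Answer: -11108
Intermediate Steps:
d(J) = -8*J
92 + z(1, -9)*(d(-5 - 1*0) - 1*0)**2 = 92 - 7*(-8*(-5 - 1*0) - 1*0)**2 = 92 - 7*(-8*(-5 + 0) + 0)**2 = 92 - 7*(-8*(-5) + 0)**2 = 92 - 7*(40 + 0)**2 = 92 - 7*40**2 = 92 - 7*1600 = 92 - 11200 = -11108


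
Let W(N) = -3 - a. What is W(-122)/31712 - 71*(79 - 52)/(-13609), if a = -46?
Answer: 61377091/431568608 ≈ 0.14222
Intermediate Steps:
W(N) = 43 (W(N) = -3 - 1*(-46) = -3 + 46 = 43)
W(-122)/31712 - 71*(79 - 52)/(-13609) = 43/31712 - 71*(79 - 52)/(-13609) = 43*(1/31712) - 71*27*(-1/13609) = 43/31712 - 1917*(-1/13609) = 43/31712 + 1917/13609 = 61377091/431568608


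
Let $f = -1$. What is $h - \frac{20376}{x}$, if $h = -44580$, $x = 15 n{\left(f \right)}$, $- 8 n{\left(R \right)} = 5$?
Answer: $- \frac{1060164}{25} \approx -42407.0$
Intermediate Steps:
$n{\left(R \right)} = - \frac{5}{8}$ ($n{\left(R \right)} = \left(- \frac{1}{8}\right) 5 = - \frac{5}{8}$)
$x = - \frac{75}{8}$ ($x = 15 \left(- \frac{5}{8}\right) = - \frac{75}{8} \approx -9.375$)
$h - \frac{20376}{x} = -44580 - \frac{20376}{- \frac{75}{8}} = -44580 - - \frac{54336}{25} = -44580 + \frac{54336}{25} = - \frac{1060164}{25}$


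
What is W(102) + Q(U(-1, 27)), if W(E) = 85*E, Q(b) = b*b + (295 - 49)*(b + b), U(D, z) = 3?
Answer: 10155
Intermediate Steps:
Q(b) = b² + 492*b (Q(b) = b² + 246*(2*b) = b² + 492*b)
W(102) + Q(U(-1, 27)) = 85*102 + 3*(492 + 3) = 8670 + 3*495 = 8670 + 1485 = 10155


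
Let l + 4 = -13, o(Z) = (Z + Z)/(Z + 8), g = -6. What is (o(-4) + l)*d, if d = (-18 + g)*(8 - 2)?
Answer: 2736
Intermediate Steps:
o(Z) = 2*Z/(8 + Z) (o(Z) = (2*Z)/(8 + Z) = 2*Z/(8 + Z))
l = -17 (l = -4 - 13 = -17)
d = -144 (d = (-18 - 6)*(8 - 2) = -24*6 = -144)
(o(-4) + l)*d = (2*(-4)/(8 - 4) - 17)*(-144) = (2*(-4)/4 - 17)*(-144) = (2*(-4)*(¼) - 17)*(-144) = (-2 - 17)*(-144) = -19*(-144) = 2736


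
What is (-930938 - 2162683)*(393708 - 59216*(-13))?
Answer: -3599477531436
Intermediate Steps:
(-930938 - 2162683)*(393708 - 59216*(-13)) = -3093621*(393708 + 769808) = -3093621*1163516 = -3599477531436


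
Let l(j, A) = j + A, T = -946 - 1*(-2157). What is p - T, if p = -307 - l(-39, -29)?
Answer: -1450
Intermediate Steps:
T = 1211 (T = -946 + 2157 = 1211)
l(j, A) = A + j
p = -239 (p = -307 - (-29 - 39) = -307 - 1*(-68) = -307 + 68 = -239)
p - T = -239 - 1*1211 = -239 - 1211 = -1450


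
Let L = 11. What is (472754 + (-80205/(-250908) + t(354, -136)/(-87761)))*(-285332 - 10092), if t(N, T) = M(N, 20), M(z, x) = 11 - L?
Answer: -2920213084285824/20909 ≈ -1.3966e+11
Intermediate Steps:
M(z, x) = 0 (M(z, x) = 11 - 1*11 = 11 - 11 = 0)
t(N, T) = 0
(472754 + (-80205/(-250908) + t(354, -136)/(-87761)))*(-285332 - 10092) = (472754 + (-80205/(-250908) + 0/(-87761)))*(-285332 - 10092) = (472754 + (-80205*(-1/250908) + 0*(-1/87761)))*(-295424) = (472754 + (26735/83636 + 0))*(-295424) = (472754 + 26735/83636)*(-295424) = (39539280279/83636)*(-295424) = -2920213084285824/20909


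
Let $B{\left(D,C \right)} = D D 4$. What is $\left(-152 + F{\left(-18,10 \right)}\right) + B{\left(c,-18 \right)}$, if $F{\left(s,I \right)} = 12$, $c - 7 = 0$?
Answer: $56$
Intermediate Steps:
$c = 7$ ($c = 7 + 0 = 7$)
$B{\left(D,C \right)} = 4 D^{2}$ ($B{\left(D,C \right)} = D^{2} \cdot 4 = 4 D^{2}$)
$\left(-152 + F{\left(-18,10 \right)}\right) + B{\left(c,-18 \right)} = \left(-152 + 12\right) + 4 \cdot 7^{2} = -140 + 4 \cdot 49 = -140 + 196 = 56$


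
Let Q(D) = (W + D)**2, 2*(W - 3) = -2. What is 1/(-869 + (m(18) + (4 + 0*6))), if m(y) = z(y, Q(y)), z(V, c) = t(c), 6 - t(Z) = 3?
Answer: -1/862 ≈ -0.0011601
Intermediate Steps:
W = 2 (W = 3 + (1/2)*(-2) = 3 - 1 = 2)
Q(D) = (2 + D)**2
t(Z) = 3 (t(Z) = 6 - 1*3 = 6 - 3 = 3)
z(V, c) = 3
m(y) = 3
1/(-869 + (m(18) + (4 + 0*6))) = 1/(-869 + (3 + (4 + 0*6))) = 1/(-869 + (3 + (4 + 0))) = 1/(-869 + (3 + 4)) = 1/(-869 + 7) = 1/(-862) = -1/862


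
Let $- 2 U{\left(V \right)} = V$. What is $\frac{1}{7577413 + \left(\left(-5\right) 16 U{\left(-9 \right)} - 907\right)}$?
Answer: $\frac{1}{7576146} \approx 1.3199 \cdot 10^{-7}$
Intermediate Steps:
$U{\left(V \right)} = - \frac{V}{2}$
$\frac{1}{7577413 + \left(\left(-5\right) 16 U{\left(-9 \right)} - 907\right)} = \frac{1}{7577413 - \left(907 - \left(-5\right) 16 \left(\left(- \frac{1}{2}\right) \left(-9\right)\right)\right)} = \frac{1}{7577413 - 1267} = \frac{1}{7576146}$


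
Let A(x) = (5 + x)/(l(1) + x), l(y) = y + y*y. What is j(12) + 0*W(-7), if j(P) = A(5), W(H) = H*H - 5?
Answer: 10/7 ≈ 1.4286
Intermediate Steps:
l(y) = y + y²
W(H) = -5 + H² (W(H) = H² - 5 = -5 + H²)
A(x) = (5 + x)/(2 + x) (A(x) = (5 + x)/(1*(1 + 1) + x) = (5 + x)/(1*2 + x) = (5 + x)/(2 + x))
j(P) = 10/7 (j(P) = (5 + 5)/(2 + 5) = 10/7)
j(12) + 0*W(-7) = 10/7 + 0*(-5 + (-7)²) = 10/7 + 0*(-5 + 49) = 10/7 + 0*44 = 10/7 + 0 = 10/7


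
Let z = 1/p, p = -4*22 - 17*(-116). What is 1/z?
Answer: 1884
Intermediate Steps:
p = 1884 (p = -88 + 1972 = 1884)
z = 1/1884 ≈ 0.00053079
1/z = 1/(1/1884) = 1884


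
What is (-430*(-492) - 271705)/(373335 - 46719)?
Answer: -60145/326616 ≈ -0.18415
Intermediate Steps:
(-430*(-492) - 271705)/(373335 - 46719) = (211560 - 271705)/326616 = -60145*1/326616 = -60145/326616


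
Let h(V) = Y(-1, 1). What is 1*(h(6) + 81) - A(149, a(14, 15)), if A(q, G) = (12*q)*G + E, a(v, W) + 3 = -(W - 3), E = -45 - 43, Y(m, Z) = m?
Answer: 26988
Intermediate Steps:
h(V) = -1
E = -88
a(v, W) = -W (a(v, W) = -3 - (W - 3) = -3 - (-3 + W) = -3 + (3 - W) = -W)
A(q, G) = -88 + 12*G*q (A(q, G) = (12*q)*G - 88 = 12*G*q - 88 = -88 + 12*G*q)
1*(h(6) + 81) - A(149, a(14, 15)) = 1*(-1 + 81) - (-88 + 12*(-1*15)*149) = 1*80 - (-88 + 12*(-15)*149) = 80 - (-88 - 26820) = 80 - 1*(-26908) = 80 + 26908 = 26988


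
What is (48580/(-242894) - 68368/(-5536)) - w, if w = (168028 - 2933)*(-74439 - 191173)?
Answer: 1842657006156437371/42020662 ≈ 4.3851e+10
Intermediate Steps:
w = -43851213140 (w = 165095*(-265612) = -43851213140)
(48580/(-242894) - 68368/(-5536)) - w = (48580/(-242894) - 68368/(-5536)) - 1*(-43851213140) = (48580*(-1/242894) - 68368*(-1/5536)) + 43851213140 = (-24290/121447 + 4273/346) + 43851213140 = 510538691/42020662 + 43851213140 = 1842657006156437371/42020662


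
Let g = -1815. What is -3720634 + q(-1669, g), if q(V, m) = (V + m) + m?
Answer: -3725933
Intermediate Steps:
q(V, m) = V + 2*m
-3720634 + q(-1669, g) = -3720634 + (-1669 + 2*(-1815)) = -3720634 + (-1669 - 3630) = -3720634 - 5299 = -3725933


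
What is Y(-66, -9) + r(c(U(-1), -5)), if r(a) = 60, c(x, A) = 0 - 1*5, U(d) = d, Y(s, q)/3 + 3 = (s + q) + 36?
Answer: -66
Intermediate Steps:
Y(s, q) = 99 + 3*q + 3*s (Y(s, q) = -9 + 3*((s + q) + 36) = -9 + 3*((q + s) + 36) = -9 + 3*(36 + q + s) = -9 + (108 + 3*q + 3*s) = 99 + 3*q + 3*s)
c(x, A) = -5 (c(x, A) = 0 - 5 = -5)
Y(-66, -9) + r(c(U(-1), -5)) = (99 + 3*(-9) + 3*(-66)) + 60 = (99 - 27 - 198) + 60 = -126 + 60 = -66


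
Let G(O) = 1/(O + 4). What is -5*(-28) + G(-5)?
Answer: 139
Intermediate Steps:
G(O) = 1/(4 + O)
-5*(-28) + G(-5) = -5*(-28) + 1/(4 - 5) = 140 + 1/(-1) = 140 - 1 = 139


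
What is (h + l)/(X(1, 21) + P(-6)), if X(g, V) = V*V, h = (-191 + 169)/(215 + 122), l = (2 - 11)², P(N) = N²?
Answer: 27275/160749 ≈ 0.16967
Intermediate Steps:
l = 81 (l = (-9)² = 81)
h = -22/337 ≈ -0.065282
X(g, V) = V²
(h + l)/(X(1, 21) + P(-6)) = (-22/337 + 81)/(21² + (-6)²) = 27275/(337*(441 + 36)) = (27275/337)/477 = (27275/337)*(1/477) = 27275/160749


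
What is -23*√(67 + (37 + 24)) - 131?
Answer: -131 - 184*√2 ≈ -391.22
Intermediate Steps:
-23*√(67 + (37 + 24)) - 131 = -23*√(67 + 61) - 131 = -184*√2 - 131 = -131 - 184*√2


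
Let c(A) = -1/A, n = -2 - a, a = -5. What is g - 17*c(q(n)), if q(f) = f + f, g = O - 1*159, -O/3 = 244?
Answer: -5329/6 ≈ -888.17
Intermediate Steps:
n = 3 (n = -2 - 1*(-5) = -2 + 5 = 3)
O = -732 (O = -3*244 = -732)
g = -891 (g = -732 - 1*159 = -732 - 159 = -891)
q(f) = 2*f
g - 17*c(q(n)) = -891 - (-17)/(2*3) = -891 - (-17)/6 = -891 - 17*(-⅙) = -891 + 17/6 = -5329/6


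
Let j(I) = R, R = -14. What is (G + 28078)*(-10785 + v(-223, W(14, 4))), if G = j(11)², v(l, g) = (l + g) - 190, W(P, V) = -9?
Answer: -316866718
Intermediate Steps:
j(I) = -14
v(l, g) = -190 + g + l (v(l, g) = (g + l) - 190 = -190 + g + l)
G = 196 (G = (-14)² = 196)
(G + 28078)*(-10785 + v(-223, W(14, 4))) = (196 + 28078)*(-10785 + (-190 - 9 - 223)) = 28274*(-10785 - 422) = 28274*(-11207) = -316866718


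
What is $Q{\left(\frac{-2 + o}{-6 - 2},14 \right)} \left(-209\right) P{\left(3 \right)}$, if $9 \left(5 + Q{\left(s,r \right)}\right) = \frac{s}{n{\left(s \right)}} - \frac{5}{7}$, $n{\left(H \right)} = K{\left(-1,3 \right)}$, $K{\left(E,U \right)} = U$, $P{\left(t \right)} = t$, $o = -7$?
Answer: $\frac{530651}{168} \approx 3158.6$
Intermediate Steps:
$n{\left(H \right)} = 3$
$Q{\left(s,r \right)} = - \frac{320}{63} + \frac{s}{27}$ ($Q{\left(s,r \right)} = -5 + \frac{\frac{s}{3} - \frac{5}{7}}{9} = -5 + \frac{- \frac{5}{7} + \frac{s}{3}}{9} = -5 + \left(- \frac{5}{63} + \frac{s}{27}\right) = - \frac{320}{63} + \frac{s}{27}$)
$Q{\left(\frac{-2 + o}{-6 - 2},14 \right)} \left(-209\right) P{\left(3 \right)} = \left(- \frac{320}{63} + \frac{\left(-2 - 7\right) \frac{1}{-6 - 2}}{27}\right) \left(-209\right) 3 = \left(- \frac{320}{63} + \frac{\left(-9\right) \frac{1}{-8}}{27}\right) \left(-209\right) 3 = \left(- \frac{320}{63} + \frac{\left(-9\right) \left(- \frac{1}{8}\right)}{27}\right) \left(-209\right) 3 = \left(- \frac{320}{63} + \frac{1}{27} \cdot \frac{9}{8}\right) \left(-209\right) 3 = \left(- \frac{320}{63} + \frac{1}{24}\right) \left(-209\right) 3 = \left(- \frac{2539}{504}\right) \left(-209\right) 3 = \frac{530651}{504} \cdot 3 = \frac{530651}{168}$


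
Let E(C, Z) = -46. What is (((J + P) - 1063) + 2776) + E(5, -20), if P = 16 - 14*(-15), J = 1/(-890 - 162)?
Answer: 1991435/1052 ≈ 1893.0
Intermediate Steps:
J = -1/1052 (J = 1/(-1052) = -1/1052 ≈ -0.00095057)
P = 226 (P = 16 + 210 = 226)
(((J + P) - 1063) + 2776) + E(5, -20) = (((-1/1052 + 226) - 1063) + 2776) - 46 = ((237751/1052 - 1063) + 2776) - 46 = (-880525/1052 + 2776) - 46 = 2039827/1052 - 46 = 1991435/1052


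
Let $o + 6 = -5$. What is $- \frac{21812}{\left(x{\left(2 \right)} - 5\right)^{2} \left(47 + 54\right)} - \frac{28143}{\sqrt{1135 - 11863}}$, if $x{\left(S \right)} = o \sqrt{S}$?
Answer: $- \frac{831972}{679427} + \frac{342760 \sqrt{2}}{679427} + \frac{9381 i \sqrt{298}}{596} \approx -0.51107 + 271.71 i$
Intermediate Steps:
$o = -11$ ($o = -6 - 5 = -11$)
$x{\left(S \right)} = - 11 \sqrt{S}$
$- \frac{21812}{\left(x{\left(2 \right)} - 5\right)^{2} \left(47 + 54\right)} - \frac{28143}{\sqrt{1135 - 11863}} = - \frac{21812}{\left(- 11 \sqrt{2} - 5\right)^{2} \left(47 + 54\right)} - \frac{28143}{\sqrt{1135 - 11863}} = - \frac{21812}{\left(-5 - 11 \sqrt{2}\right)^{2} \cdot 101} - \frac{28143}{\sqrt{-10728}} = - \frac{21812}{101 \left(-5 - 11 \sqrt{2}\right)^{2}} - \frac{28143}{6 i \sqrt{298}} = - 21812 \frac{1}{101 \left(-5 - 11 \sqrt{2}\right)^{2}} - 28143 \left(- \frac{i \sqrt{298}}{1788}\right) = - \frac{21812}{101 \left(-5 - 11 \sqrt{2}\right)^{2}} + \frac{9381 i \sqrt{298}}{596}$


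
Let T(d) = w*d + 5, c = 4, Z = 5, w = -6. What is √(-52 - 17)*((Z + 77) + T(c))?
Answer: 63*I*√69 ≈ 523.32*I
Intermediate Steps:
T(d) = 5 - 6*d (T(d) = -6*d + 5 = 5 - 6*d)
√(-52 - 17)*((Z + 77) + T(c)) = √(-52 - 17)*((5 + 77) + (5 - 6*4)) = √(-69)*(82 + (5 - 24)) = (I*√69)*(82 - 19) = (I*√69)*63 = 63*I*√69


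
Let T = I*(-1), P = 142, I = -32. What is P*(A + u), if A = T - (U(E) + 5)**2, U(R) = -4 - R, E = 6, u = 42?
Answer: 6958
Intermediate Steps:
T = 32 (T = -32*(-1) = 32)
A = 7 (A = 32 - ((-4 - 1*6) + 5)**2 = 32 - ((-4 - 6) + 5)**2 = 32 - (-10 + 5)**2 = 32 - 1*(-5)**2 = 32 - 1*25 = 32 - 25 = 7)
P*(A + u) = 142*(7 + 42) = 142*49 = 6958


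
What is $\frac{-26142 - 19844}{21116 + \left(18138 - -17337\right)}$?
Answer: $- \frac{45986}{56591} \approx -0.8126$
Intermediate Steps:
$\frac{-26142 - 19844}{21116 + \left(18138 - -17337\right)} = - \frac{45986}{21116 + \left(18138 + 17337\right)} = - \frac{45986}{21116 + 35475} = - \frac{45986}{56591}$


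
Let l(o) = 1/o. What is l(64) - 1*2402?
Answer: -153727/64 ≈ -2402.0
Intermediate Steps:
l(64) - 1*2402 = 1/64 - 1*2402 = 1/64 - 2402 = -153727/64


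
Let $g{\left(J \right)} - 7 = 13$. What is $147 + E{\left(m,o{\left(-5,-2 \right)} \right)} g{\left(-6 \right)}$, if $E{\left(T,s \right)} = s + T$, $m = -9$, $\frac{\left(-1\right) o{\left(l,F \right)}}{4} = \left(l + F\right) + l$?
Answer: $927$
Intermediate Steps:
$o{\left(l,F \right)} = - 8 l - 4 F$ ($o{\left(l,F \right)} = - 4 \left(\left(l + F\right) + l\right) = - 4 \left(\left(F + l\right) + l\right) = - 4 \left(F + 2 l\right) = - 8 l - 4 F$)
$g{\left(J \right)} = 20$ ($g{\left(J \right)} = 7 + 13 = 20$)
$E{\left(T,s \right)} = T + s$
$147 + E{\left(m,o{\left(-5,-2 \right)} \right)} g{\left(-6 \right)} = 147 + \left(-9 - -48\right) 20 = 147 + \left(-9 + \left(40 + 8\right)\right) 20 = 147 + \left(-9 + 48\right) 20 = 147 + 39 \cdot 20 = 147 + 780 = 927$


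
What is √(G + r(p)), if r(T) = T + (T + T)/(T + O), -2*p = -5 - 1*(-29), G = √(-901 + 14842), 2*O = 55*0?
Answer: √(-10 + 3*√1549) ≈ 10.396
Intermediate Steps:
O = 0 (O = (55*0)/2 = (½)*0 = 0)
G = 3*√1549 (G = √13941 = 3*√1549 ≈ 118.07)
p = -12 (p = -(-5 - 1*(-29))/2 = -(-5 + 29)/2 = -½*24 = -12)
r(T) = 2 + T (r(T) = T + (T + T)/(T + 0) = T + (2*T)/T = T + 2 = 2 + T)
√(G + r(p)) = √(3*√1549 + (2 - 12)) = √(3*√1549 - 10) = √(-10 + 3*√1549)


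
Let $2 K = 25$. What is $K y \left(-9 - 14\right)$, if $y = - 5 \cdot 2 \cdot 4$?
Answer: $11500$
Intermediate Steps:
$y = -40$ ($y = \left(-5\right) 8 = -40$)
$K = \frac{25}{2}$ ($K = \frac{1}{2} \cdot 25 = \frac{25}{2} \approx 12.5$)
$K y \left(-9 - 14\right) = \frac{25}{2} \left(-40\right) \left(-9 - 14\right) = \left(-500\right) \left(-23\right) = 11500$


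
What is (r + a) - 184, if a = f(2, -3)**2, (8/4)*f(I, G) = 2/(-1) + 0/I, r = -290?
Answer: -473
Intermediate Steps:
f(I, G) = -1 (f(I, G) = (2/(-1) + 0/I)/2 = (2*(-1) + 0)/2 = (-2 + 0)/2 = (1/2)*(-2) = -1)
a = 1 (a = (-1)**2 = 1)
(r + a) - 184 = (-290 + 1) - 184 = -289 - 184 = -473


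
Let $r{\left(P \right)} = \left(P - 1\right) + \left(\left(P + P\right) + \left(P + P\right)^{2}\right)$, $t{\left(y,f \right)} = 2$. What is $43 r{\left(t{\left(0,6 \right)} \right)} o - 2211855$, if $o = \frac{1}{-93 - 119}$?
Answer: $- \frac{468914163}{212} \approx -2.2119 \cdot 10^{6}$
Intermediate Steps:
$o = - \frac{1}{212}$ ($o = \frac{1}{-212} = - \frac{1}{212} \approx -0.004717$)
$r{\left(P \right)} = -1 + 3 P + 4 P^{2}$ ($r{\left(P \right)} = \left(-1 + P\right) + \left(2 P + \left(2 P\right)^{2}\right) = \left(-1 + P\right) + \left(2 P + 4 P^{2}\right) = -1 + 3 P + 4 P^{2}$)
$43 r{\left(t{\left(0,6 \right)} \right)} o - 2211855 = 43 \left(-1 + 3 \cdot 2 + 4 \cdot 2^{2}\right) \left(- \frac{1}{212}\right) - 2211855 = 43 \left(-1 + 6 + 4 \cdot 4\right) \left(- \frac{1}{212}\right) - 2211855 = 43 \left(-1 + 6 + 16\right) \left(- \frac{1}{212}\right) - 2211855 = 43 \cdot 21 \left(- \frac{1}{212}\right) - 2211855 = 903 \left(- \frac{1}{212}\right) - 2211855 = - \frac{903}{212} - 2211855 = - \frac{468914163}{212}$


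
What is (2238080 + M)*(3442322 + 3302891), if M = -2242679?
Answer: -31021234587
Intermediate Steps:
(2238080 + M)*(3442322 + 3302891) = (2238080 - 2242679)*(3442322 + 3302891) = -4599*6745213 = -31021234587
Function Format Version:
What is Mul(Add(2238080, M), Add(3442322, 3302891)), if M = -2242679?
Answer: -31021234587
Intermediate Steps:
Mul(Add(2238080, M), Add(3442322, 3302891)) = Mul(Add(2238080, -2242679), Add(3442322, 3302891)) = Mul(-4599, 6745213) = -31021234587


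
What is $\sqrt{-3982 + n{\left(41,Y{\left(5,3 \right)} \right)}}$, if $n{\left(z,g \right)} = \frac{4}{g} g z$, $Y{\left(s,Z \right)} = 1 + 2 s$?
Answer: $i \sqrt{3818} \approx 61.79 i$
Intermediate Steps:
$n{\left(z,g \right)} = 4 z$
$\sqrt{-3982 + n{\left(41,Y{\left(5,3 \right)} \right)}} = \sqrt{-3982 + 4 \cdot 41} = \sqrt{-3982 + 164} = \sqrt{-3818} = i \sqrt{3818}$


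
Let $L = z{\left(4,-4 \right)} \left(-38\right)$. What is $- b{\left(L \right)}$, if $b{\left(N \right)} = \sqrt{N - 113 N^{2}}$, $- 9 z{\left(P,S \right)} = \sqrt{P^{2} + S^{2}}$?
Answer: $- \frac{2 \cdot 2^{\frac{3}{4}} \sqrt{171 - 326344 \sqrt{2}}}{9} \approx - 253.85 i$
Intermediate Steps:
$z{\left(P,S \right)} = - \frac{\sqrt{P^{2} + S^{2}}}{9}$
$L = \frac{152 \sqrt{2}}{9}$ ($L = - \frac{\sqrt{4^{2} + \left(-4\right)^{2}}}{9} \left(-38\right) = - \frac{\sqrt{16 + 16}}{9} \left(-38\right) = - \frac{\sqrt{32}}{9} \left(-38\right) = - \frac{4 \sqrt{2}}{9} \left(-38\right) = \frac{152 \sqrt{2}}{9} \approx 23.884$)
$- b{\left(L \right)} = - \sqrt{\frac{152 \sqrt{2}}{9} \left(1 - 113 \frac{152 \sqrt{2}}{9}\right)} = - \sqrt{\frac{152 \sqrt{2}}{9} \left(1 - \frac{17176 \sqrt{2}}{9}\right)} = - \sqrt{\frac{152 \sqrt{2} \left(1 - \frac{17176 \sqrt{2}}{9}\right)}{9}} = - \frac{2 \cdot 2^{\frac{3}{4}} \sqrt{19} \sqrt{1 - \frac{17176 \sqrt{2}}{9}}}{3}$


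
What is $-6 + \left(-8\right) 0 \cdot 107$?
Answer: $-6$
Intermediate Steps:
$-6 + \left(-8\right) 0 \cdot 107 = -6 + 0 \cdot 107 = -6 + 0 = -6$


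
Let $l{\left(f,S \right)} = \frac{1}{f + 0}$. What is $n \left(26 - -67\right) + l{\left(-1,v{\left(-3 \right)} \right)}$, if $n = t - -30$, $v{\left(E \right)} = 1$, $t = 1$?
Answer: $2882$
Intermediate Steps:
$l{\left(f,S \right)} = \frac{1}{f}$
$n = 31$ ($n = 1 - -30 = 1 + 30 = 31$)
$n \left(26 - -67\right) + l{\left(-1,v{\left(-3 \right)} \right)} = 31 \left(26 - -67\right) + \frac{1}{-1} = 31 \left(26 + 67\right) - 1 = 31 \cdot 93 - 1 = 2883 - 1 = 2882$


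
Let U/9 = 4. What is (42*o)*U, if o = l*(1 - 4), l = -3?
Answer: 13608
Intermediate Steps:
U = 36 (U = 9*4 = 36)
o = 9 (o = -3*(1 - 4) = -3*(-3) = 9)
(42*o)*U = (42*9)*36 = 378*36 = 13608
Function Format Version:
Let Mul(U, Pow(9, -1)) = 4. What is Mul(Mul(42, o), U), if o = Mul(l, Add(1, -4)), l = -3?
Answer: 13608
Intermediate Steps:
U = 36 (U = Mul(9, 4) = 36)
o = 9 (o = Mul(-3, Add(1, -4)) = Mul(-3, -3) = 9)
Mul(Mul(42, o), U) = Mul(Mul(42, 9), 36) = Mul(378, 36) = 13608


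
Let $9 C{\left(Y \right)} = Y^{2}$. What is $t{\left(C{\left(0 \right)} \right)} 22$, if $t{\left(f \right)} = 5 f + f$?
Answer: $0$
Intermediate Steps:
$C{\left(Y \right)} = \frac{Y^{2}}{9}$
$t{\left(f \right)} = 6 f$
$t{\left(C{\left(0 \right)} \right)} 22 = 6 \frac{0^{2}}{9} \cdot 22 = 6 \cdot \frac{1}{9} \cdot 0 \cdot 22 = 6 \cdot 0 \cdot 22 = 0 \cdot 22 = 0$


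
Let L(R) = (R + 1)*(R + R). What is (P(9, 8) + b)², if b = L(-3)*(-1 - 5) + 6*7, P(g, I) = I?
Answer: 484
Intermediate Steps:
L(R) = 2*R*(1 + R) (L(R) = (1 + R)*(2*R) = 2*R*(1 + R))
b = -30 (b = (2*(-3)*(1 - 3))*(-1 - 5) + 6*7 = (2*(-3)*(-2))*(-6) + 42 = 12*(-6) + 42 = -72 + 42 = -30)
(P(9, 8) + b)² = (8 - 30)² = (-22)² = 484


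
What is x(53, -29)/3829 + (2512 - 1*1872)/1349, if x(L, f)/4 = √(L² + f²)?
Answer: 640/1349 + 20*√146/3829 ≈ 0.53754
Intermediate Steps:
x(L, f) = 4*√(L² + f²)
x(53, -29)/3829 + (2512 - 1*1872)/1349 = (4*√(53² + (-29)²))/3829 + (2512 - 1*1872)/1349 = (4*√(2809 + 841))*(1/3829) + (2512 - 1872)*(1/1349) = (4*√3650)*(1/3829) + 640*(1/1349) = (4*(5*√146))*(1/3829) + 640/1349 = (20*√146)*(1/3829) + 640/1349 = 20*√146/3829 + 640/1349 = 640/1349 + 20*√146/3829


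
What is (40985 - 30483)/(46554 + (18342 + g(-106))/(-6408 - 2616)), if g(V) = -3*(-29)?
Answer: 31590016/140028289 ≈ 0.22560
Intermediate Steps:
g(V) = 87
(40985 - 30483)/(46554 + (18342 + g(-106))/(-6408 - 2616)) = (40985 - 30483)/(46554 + (18342 + 87)/(-6408 - 2616)) = 10502/(46554 + 18429/(-9024)) = 10502/(46554 + 18429*(-1/9024)) = 10502/(46554 - 6143/3008) = 10502/(140028289/3008) = 10502*(3008/140028289) = 31590016/140028289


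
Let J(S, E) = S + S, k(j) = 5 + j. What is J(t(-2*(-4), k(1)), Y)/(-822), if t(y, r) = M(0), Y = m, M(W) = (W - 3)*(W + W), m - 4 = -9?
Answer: 0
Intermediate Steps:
m = -5 (m = 4 - 9 = -5)
M(W) = 2*W*(-3 + W) (M(W) = (-3 + W)*(2*W) = 2*W*(-3 + W))
Y = -5
t(y, r) = 0 (t(y, r) = 2*0*(-3 + 0) = 2*0*(-3) = 0)
J(S, E) = 2*S
J(t(-2*(-4), k(1)), Y)/(-822) = (2*0)/(-822) = 0*(-1/822) = 0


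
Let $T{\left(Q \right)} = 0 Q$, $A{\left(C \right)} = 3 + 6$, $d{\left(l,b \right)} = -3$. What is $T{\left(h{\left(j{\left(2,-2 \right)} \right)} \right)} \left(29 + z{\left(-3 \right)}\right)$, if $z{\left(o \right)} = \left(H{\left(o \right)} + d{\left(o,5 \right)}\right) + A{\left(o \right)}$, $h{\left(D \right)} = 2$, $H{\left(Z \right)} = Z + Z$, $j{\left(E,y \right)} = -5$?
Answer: $0$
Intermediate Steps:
$A{\left(C \right)} = 9$
$H{\left(Z \right)} = 2 Z$
$z{\left(o \right)} = 6 + 2 o$ ($z{\left(o \right)} = \left(2 o - 3\right) + 9 = \left(-3 + 2 o\right) + 9 = 6 + 2 o$)
$T{\left(Q \right)} = 0$
$T{\left(h{\left(j{\left(2,-2 \right)} \right)} \right)} \left(29 + z{\left(-3 \right)}\right) = 0 \left(29 + \left(6 + 2 \left(-3\right)\right)\right) = 0 \left(29 + \left(6 - 6\right)\right) = 0 \left(29 + 0\right) = 0 \cdot 29 = 0$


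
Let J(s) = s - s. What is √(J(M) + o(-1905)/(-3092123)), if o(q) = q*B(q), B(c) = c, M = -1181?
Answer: 1905*I*√3092123/3092123 ≈ 1.0833*I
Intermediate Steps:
J(s) = 0
o(q) = q² (o(q) = q*q = q²)
√(J(M) + o(-1905)/(-3092123)) = √(0 + (-1905)²/(-3092123)) = √(0 + 3629025*(-1/3092123)) = √(0 - 3629025/3092123) = √(-3629025/3092123) = 1905*I*√3092123/3092123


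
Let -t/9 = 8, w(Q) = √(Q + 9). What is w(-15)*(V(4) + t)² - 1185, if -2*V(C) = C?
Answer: -1185 + 5476*I*√6 ≈ -1185.0 + 13413.0*I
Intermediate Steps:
V(C) = -C/2
w(Q) = √(9 + Q)
t = -72 (t = -9*8 = -72)
w(-15)*(V(4) + t)² - 1185 = √(9 - 15)*(-½*4 - 72)² - 1185 = √(-6)*(-2 - 72)² - 1185 = (I*√6)*(-74)² - 1185 = (I*√6)*5476 - 1185 = 5476*I*√6 - 1185 = -1185 + 5476*I*√6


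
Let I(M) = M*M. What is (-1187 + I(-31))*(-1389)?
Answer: 313914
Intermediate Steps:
I(M) = M²
(-1187 + I(-31))*(-1389) = (-1187 + (-31)²)*(-1389) = (-1187 + 961)*(-1389) = -226*(-1389) = 313914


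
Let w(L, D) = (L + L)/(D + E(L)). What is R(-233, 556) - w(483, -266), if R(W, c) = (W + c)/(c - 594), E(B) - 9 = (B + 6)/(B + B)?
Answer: -781943/165182 ≈ -4.7338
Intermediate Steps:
E(B) = 9 + (6 + B)/(2*B) (E(B) = 9 + (B + 6)/(B + B) = 9 + (6 + B)/((2*B)) = 9 + (6 + B)*(1/(2*B)) = 9 + (6 + B)/(2*B))
R(W, c) = (W + c)/(-594 + c)
w(L, D) = 2*L/(19/2 + D + 3/L) (w(L, D) = (L + L)/(D + (19/2 + 3/L)) = (2*L)/(19/2 + D + 3/L) = 2*L/(19/2 + D + 3/L))
R(-233, 556) - w(483, -266) = (-233 + 556)/(-594 + 556) - 4*483²/(6 + 19*483 + 2*(-266)*483) = 323/(-38) - 4*233289/(6 + 9177 - 256956) = -1/38*323 - 4*233289/(-247773) = -17/2 - 4*233289*(-1)/247773 = -17/2 - 1*(-311052/82591) = -17/2 + 311052/82591 = -781943/165182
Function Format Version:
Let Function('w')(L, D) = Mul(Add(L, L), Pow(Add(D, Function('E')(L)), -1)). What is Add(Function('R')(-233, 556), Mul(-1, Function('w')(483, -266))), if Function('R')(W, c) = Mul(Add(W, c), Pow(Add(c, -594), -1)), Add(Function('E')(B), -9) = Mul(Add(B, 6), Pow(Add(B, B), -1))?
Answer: Rational(-781943, 165182) ≈ -4.7338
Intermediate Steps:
Function('E')(B) = Add(9, Mul(Rational(1, 2), Pow(B, -1), Add(6, B))) (Function('E')(B) = Add(9, Mul(Add(B, 6), Pow(Add(B, B), -1))) = Add(9, Mul(Add(6, B), Pow(Mul(2, B), -1))) = Add(9, Mul(Add(6, B), Mul(Rational(1, 2), Pow(B, -1)))) = Add(9, Mul(Rational(1, 2), Pow(B, -1), Add(6, B))))
Function('R')(W, c) = Mul(Pow(Add(-594, c), -1), Add(W, c)) (Function('R')(W, c) = Mul(Add(W, c), Pow(Add(-594, c), -1)) = Mul(Pow(Add(-594, c), -1), Add(W, c)))
Function('w')(L, D) = Mul(2, L, Pow(Add(Rational(19, 2), D, Mul(3, Pow(L, -1))), -1)) (Function('w')(L, D) = Mul(Add(L, L), Pow(Add(D, Add(Rational(19, 2), Mul(3, Pow(L, -1)))), -1)) = Mul(Mul(2, L), Pow(Add(Rational(19, 2), D, Mul(3, Pow(L, -1))), -1)) = Mul(2, L, Pow(Add(Rational(19, 2), D, Mul(3, Pow(L, -1))), -1)))
Add(Function('R')(-233, 556), Mul(-1, Function('w')(483, -266))) = Add(Mul(Pow(Add(-594, 556), -1), Add(-233, 556)), Mul(-1, Mul(4, Pow(483, 2), Pow(Add(6, Mul(19, 483), Mul(2, -266, 483)), -1)))) = Add(Mul(Pow(-38, -1), 323), Mul(-1, Mul(4, 233289, Pow(Add(6, 9177, -256956), -1)))) = Add(Mul(Rational(-1, 38), 323), Mul(-1, Mul(4, 233289, Pow(-247773, -1)))) = Add(Rational(-17, 2), Mul(-1, Mul(4, 233289, Rational(-1, 247773)))) = Add(Rational(-17, 2), Mul(-1, Rational(-311052, 82591))) = Add(Rational(-17, 2), Rational(311052, 82591)) = Rational(-781943, 165182)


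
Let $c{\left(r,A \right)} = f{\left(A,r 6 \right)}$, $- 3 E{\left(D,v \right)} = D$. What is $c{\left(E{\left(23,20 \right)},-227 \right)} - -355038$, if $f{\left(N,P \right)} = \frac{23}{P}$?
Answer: $\frac{710075}{2} \approx 3.5504 \cdot 10^{5}$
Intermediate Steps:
$E{\left(D,v \right)} = - \frac{D}{3}$
$c{\left(r,A \right)} = \frac{23}{6 r}$ ($c{\left(r,A \right)} = \frac{23}{r 6} = \frac{23}{6 r}$)
$c{\left(E{\left(23,20 \right)},-227 \right)} - -355038 = \frac{23}{6 \left(\left(- \frac{1}{3}\right) 23\right)} - -355038 = \frac{23}{6 \left(- \frac{23}{3}\right)} + 355038 = \frac{23}{6} \left(- \frac{3}{23}\right) + 355038 = - \frac{1}{2} + 355038 = \frac{710075}{2}$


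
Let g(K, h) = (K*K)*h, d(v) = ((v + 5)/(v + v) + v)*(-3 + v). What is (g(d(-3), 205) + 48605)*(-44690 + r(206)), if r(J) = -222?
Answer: -5865731760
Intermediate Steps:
d(v) = (-3 + v)*(v + (5 + v)/(2*v)) (d(v) = ((5 + v)/((2*v)) + v)*(-3 + v) = ((5 + v)*(1/(2*v)) + v)*(-3 + v) = ((5 + v)/(2*v) + v)*(-3 + v) = (v + (5 + v)/(2*v))*(-3 + v) = (-3 + v)*(v + (5 + v)/(2*v)))
g(K, h) = h*K² (g(K, h) = K²*h = h*K²)
(g(d(-3), 205) + 48605)*(-44690 + r(206)) = (205*(1 + (-3)² - 15/2/(-3) - 5/2*(-3))² + 48605)*(-44690 - 222) = (205*(1 + 9 - 15/2*(-⅓) + 15/2)² + 48605)*(-44912) = (205*(1 + 9 + 5/2 + 15/2)² + 48605)*(-44912) = (205*20² + 48605)*(-44912) = (205*400 + 48605)*(-44912) = (82000 + 48605)*(-44912) = 130605*(-44912) = -5865731760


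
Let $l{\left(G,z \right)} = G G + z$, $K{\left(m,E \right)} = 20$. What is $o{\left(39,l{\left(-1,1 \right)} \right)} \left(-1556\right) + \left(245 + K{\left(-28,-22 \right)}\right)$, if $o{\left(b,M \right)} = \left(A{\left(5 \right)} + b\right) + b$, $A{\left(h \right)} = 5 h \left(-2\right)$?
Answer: $-43303$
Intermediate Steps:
$l{\left(G,z \right)} = z + G^{2}$ ($l{\left(G,z \right)} = G^{2} + z = z + G^{2}$)
$A{\left(h \right)} = - 10 h$
$o{\left(b,M \right)} = -50 + 2 b$ ($o{\left(b,M \right)} = \left(\left(-10\right) 5 + b\right) + b = \left(-50 + b\right) + b = -50 + 2 b$)
$o{\left(39,l{\left(-1,1 \right)} \right)} \left(-1556\right) + \left(245 + K{\left(-28,-22 \right)}\right) = \left(-50 + 2 \cdot 39\right) \left(-1556\right) + \left(245 + 20\right) = \left(-50 + 78\right) \left(-1556\right) + 265 = 28 \left(-1556\right) + 265 = -43568 + 265 = -43303$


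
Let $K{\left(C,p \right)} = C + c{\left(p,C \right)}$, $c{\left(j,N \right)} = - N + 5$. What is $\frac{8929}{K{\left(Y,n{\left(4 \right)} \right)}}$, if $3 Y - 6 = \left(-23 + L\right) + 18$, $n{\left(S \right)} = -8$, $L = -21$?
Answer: $\frac{8929}{5} \approx 1785.8$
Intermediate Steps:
$c{\left(j,N \right)} = 5 - N$
$Y = - \frac{20}{3}$ ($Y = 2 + \frac{\left(-23 - 21\right) + 18}{3} = 2 + \frac{-44 + 18}{3} = 2 + \frac{1}{3} \left(-26\right) = 2 - \frac{26}{3} = - \frac{20}{3} \approx -6.6667$)
$K{\left(C,p \right)} = 5$ ($K{\left(C,p \right)} = C - \left(-5 + C\right) = 5$)
$\frac{8929}{K{\left(Y,n{\left(4 \right)} \right)}} = \frac{8929}{5}$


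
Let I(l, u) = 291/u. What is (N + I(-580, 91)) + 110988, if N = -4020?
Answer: 9734379/91 ≈ 1.0697e+5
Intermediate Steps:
(N + I(-580, 91)) + 110988 = (-4020 + 291/91) + 110988 = -365529/91 + 110988 = 9734379/91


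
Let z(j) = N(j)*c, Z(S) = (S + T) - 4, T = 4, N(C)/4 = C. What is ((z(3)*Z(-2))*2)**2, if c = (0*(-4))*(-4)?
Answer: 0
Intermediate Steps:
N(C) = 4*C
c = 0 (c = 0*(-4) = 0)
Z(S) = S (Z(S) = (S + 4) - 4 = (4 + S) - 4 = S)
z(j) = 0 (z(j) = (4*j)*0 = 0)
((z(3)*Z(-2))*2)**2 = ((0*(-2))*2)**2 = (0*2)**2 = 0**2 = 0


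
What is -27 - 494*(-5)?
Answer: 2443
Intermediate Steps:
-27 - 494*(-5) = -27 - 38*(-65) = -27 + 2470 = 2443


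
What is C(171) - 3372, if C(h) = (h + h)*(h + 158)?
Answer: 109146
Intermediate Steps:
C(h) = 2*h*(158 + h) (C(h) = (2*h)*(158 + h) = 2*h*(158 + h))
C(171) - 3372 = 2*171*(158 + 171) - 3372 = 2*171*329 - 3372 = 112518 - 3372 = 109146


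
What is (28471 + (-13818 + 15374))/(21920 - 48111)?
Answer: -30027/26191 ≈ -1.1465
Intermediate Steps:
(28471 + (-13818 + 15374))/(21920 - 48111) = (28471 + 1556)/(-26191) = 30027*(-1/26191) = -30027/26191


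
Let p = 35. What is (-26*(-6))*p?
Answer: 5460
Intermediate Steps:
(-26*(-6))*p = -26*(-6)*35 = 156*35 = 5460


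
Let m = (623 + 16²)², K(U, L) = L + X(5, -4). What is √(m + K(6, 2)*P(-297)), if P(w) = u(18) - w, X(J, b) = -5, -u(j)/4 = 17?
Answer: √771954 ≈ 878.61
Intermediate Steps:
u(j) = -68 (u(j) = -4*17 = -68)
K(U, L) = -5 + L (K(U, L) = L - 5 = -5 + L)
P(w) = -68 - w
m = 772641 (m = (623 + 256)² = 879² = 772641)
√(m + K(6, 2)*P(-297)) = √(772641 + (-5 + 2)*(-68 - 1*(-297))) = √(772641 - 3*(-68 + 297)) = √(772641 - 3*229) = √(772641 - 687) = √771954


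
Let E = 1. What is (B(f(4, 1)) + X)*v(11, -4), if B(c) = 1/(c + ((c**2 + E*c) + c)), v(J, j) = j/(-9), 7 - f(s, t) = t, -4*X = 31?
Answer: -835/243 ≈ -3.4362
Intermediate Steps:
X = -31/4 (X = -1/4*31 = -31/4 ≈ -7.7500)
f(s, t) = 7 - t
v(J, j) = -j/9 (v(J, j) = j*(-1/9) = -j/9)
B(c) = 1/(c**2 + 3*c) (B(c) = 1/(c + ((c**2 + 1*c) + c)) = 1/(c + ((c**2 + c) + c)) = 1/(c + ((c + c**2) + c)) = 1/(c + (c**2 + 2*c)) = 1/(c**2 + 3*c))
(B(f(4, 1)) + X)*v(11, -4) = (1/((7 - 1*1)*(3 + (7 - 1*1))) - 31/4)*(-1/9*(-4)) = (1/((7 - 1)*(3 + (7 - 1))) - 31/4)*(4/9) = (1/(6*(3 + 6)) - 31/4)*(4/9) = ((1/6)/9 - 31/4)*(4/9) = ((1/6)*(1/9) - 31/4)*(4/9) = (1/54 - 31/4)*(4/9) = -835/108*4/9 = -835/243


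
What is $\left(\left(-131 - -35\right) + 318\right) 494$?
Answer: $109668$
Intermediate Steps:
$\left(\left(-131 - -35\right) + 318\right) 494 = \left(\left(-131 + 35\right) + 318\right) 494 = \left(-96 + 318\right) 494 = 222 \cdot 494 = 109668$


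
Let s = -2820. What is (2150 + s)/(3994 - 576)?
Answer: -335/1709 ≈ -0.19602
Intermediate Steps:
(2150 + s)/(3994 - 576) = (2150 - 2820)/(3994 - 576) = -670/3418 = -670*1/3418 = -335/1709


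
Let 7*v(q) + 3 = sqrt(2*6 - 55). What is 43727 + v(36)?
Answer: 306086/7 + I*sqrt(43)/7 ≈ 43727.0 + 0.93678*I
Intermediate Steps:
v(q) = -3/7 + I*sqrt(43)/7 (v(q) = -3/7 + sqrt(2*6 - 55)/7 = -3/7 + sqrt(12 - 55)/7 = -3/7 + sqrt(-43)/7 = -3/7 + (I*sqrt(43))/7 = -3/7 + I*sqrt(43)/7)
43727 + v(36) = 43727 + (-3/7 + I*sqrt(43)/7) = 306086/7 + I*sqrt(43)/7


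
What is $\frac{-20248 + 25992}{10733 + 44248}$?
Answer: $\frac{5744}{54981} \approx 0.10447$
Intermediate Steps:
$\frac{-20248 + 25992}{10733 + 44248} = \frac{5744}{54981}$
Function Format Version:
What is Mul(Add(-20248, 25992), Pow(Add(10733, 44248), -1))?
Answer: Rational(5744, 54981) ≈ 0.10447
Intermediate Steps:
Mul(Add(-20248, 25992), Pow(Add(10733, 44248), -1)) = Mul(5744, Pow(54981, -1)) = Mul(5744, Rational(1, 54981)) = Rational(5744, 54981)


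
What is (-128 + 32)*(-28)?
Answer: 2688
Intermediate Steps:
(-128 + 32)*(-28) = -96*(-28) = 2688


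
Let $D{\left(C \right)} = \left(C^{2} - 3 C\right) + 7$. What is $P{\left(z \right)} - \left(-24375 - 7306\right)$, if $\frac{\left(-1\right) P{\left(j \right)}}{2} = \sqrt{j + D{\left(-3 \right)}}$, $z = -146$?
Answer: $31681 - 22 i \approx 31681.0 - 22.0 i$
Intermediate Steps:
$D{\left(C \right)} = 7 + C^{2} - 3 C$
$P{\left(j \right)} = - 2 \sqrt{25 + j}$ ($P{\left(j \right)} = - 2 \sqrt{j + \left(7 + \left(-3\right)^{2} - -9\right)} = - 2 \sqrt{j + \left(7 + 9 + 9\right)} = - 2 \sqrt{j + 25} = - 2 \sqrt{25 + j}$)
$P{\left(z \right)} - \left(-24375 - 7306\right) = - 2 \sqrt{25 - 146} - \left(-24375 - 7306\right) = - 2 \sqrt{-121} - -31681 = - 2 \cdot 11 i + 31681 = - 22 i + 31681 = 31681 - 22 i$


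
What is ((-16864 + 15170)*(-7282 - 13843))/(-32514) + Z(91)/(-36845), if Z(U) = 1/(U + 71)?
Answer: -35600200891669/32345414910 ≈ -1100.6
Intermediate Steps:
Z(U) = 1/(71 + U)
((-16864 + 15170)*(-7282 - 13843))/(-32514) + Z(91)/(-36845) = ((-16864 + 15170)*(-7282 - 13843))/(-32514) + 1/((71 + 91)*(-36845)) = -1694*(-21125)*(-1/32514) - 1/36845/162 = 35785750*(-1/32514) + (1/162)*(-1/36845) = -17892875/16257 - 1/5968890 = -35600200891669/32345414910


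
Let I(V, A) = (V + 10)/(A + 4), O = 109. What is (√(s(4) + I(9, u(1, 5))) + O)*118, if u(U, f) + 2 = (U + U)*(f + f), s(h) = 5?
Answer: 12862 + 59*√2838/11 ≈ 13148.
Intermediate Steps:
u(U, f) = -2 + 4*U*f (u(U, f) = -2 + (U + U)*(f + f) = -2 + (2*U)*(2*f) = -2 + 4*U*f)
I(V, A) = (10 + V)/(4 + A)
(√(s(4) + I(9, u(1, 5))) + O)*118 = (√(5 + (10 + 9)/(4 + (-2 + 4*1*5))) + 109)*118 = (√(5 + 19/(4 + (-2 + 20))) + 109)*118 = (√(5 + 19/(4 + 18)) + 109)*118 = (√(5 + 19/22) + 109)*118 = (√(129/22) + 109)*118 = (√2838/22 + 109)*118 = (109 + √2838/22)*118 = 12862 + 59*√2838/11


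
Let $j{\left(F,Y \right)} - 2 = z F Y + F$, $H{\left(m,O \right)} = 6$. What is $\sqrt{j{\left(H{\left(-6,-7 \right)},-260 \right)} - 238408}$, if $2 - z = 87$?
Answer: $230 i \sqrt{2} \approx 325.27 i$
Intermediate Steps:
$z = -85$ ($z = 2 - 87 = -85$)
$j{\left(F,Y \right)} = 2 + F - 85 F Y$ ($j{\left(F,Y \right)} = 2 + \left(- 85 F Y + F\right) = 2 - \left(- F + 85 F Y\right) = 2 + F - 85 F Y$)
$\sqrt{j{\left(H{\left(-6,-7 \right)},-260 \right)} - 238408} = \sqrt{\left(2 + 6 - 510 \left(-260\right)\right) - 238408} = \sqrt{\left(2 + 6 + 132600\right) - 238408} = \sqrt{132608 - 238408} = \sqrt{-105800} = 230 i \sqrt{2}$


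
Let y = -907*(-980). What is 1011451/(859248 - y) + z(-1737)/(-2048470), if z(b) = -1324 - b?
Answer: -1035969629863/30329646820 ≈ -34.157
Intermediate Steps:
y = 888860
1011451/(859248 - y) + z(-1737)/(-2048470) = 1011451/(859248 - 1*888860) + (-1324 - 1*(-1737))/(-2048470) = 1011451/(859248 - 888860) + (-1324 + 1737)*(-1/2048470) = 1011451/(-29612) + 413*(-1/2048470) = 1011451*(-1/29612) - 413/2048470 = -1011451/29612 - 413/2048470 = -1035969629863/30329646820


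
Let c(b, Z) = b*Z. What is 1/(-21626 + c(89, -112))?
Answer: -1/31594 ≈ -3.1652e-5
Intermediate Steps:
c(b, Z) = Z*b
1/(-21626 + c(89, -112)) = 1/(-21626 - 112*89) = 1/(-21626 - 9968) = 1/(-31594) = -1/31594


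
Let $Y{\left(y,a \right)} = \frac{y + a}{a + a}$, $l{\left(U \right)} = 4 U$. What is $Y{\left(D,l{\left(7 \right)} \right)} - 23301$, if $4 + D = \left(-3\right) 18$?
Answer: $- \frac{652443}{28} \approx -23302.0$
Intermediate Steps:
$D = -58$ ($D = -4 - 54 = -58$)
$Y{\left(y,a \right)} = \frac{a + y}{2 a}$
$Y{\left(D,l{\left(7 \right)} \right)} - 23301 = \frac{4 \cdot 7 - 58}{2 \cdot 4 \cdot 7} - 23301 = \frac{28 - 58}{2 \cdot 28} - 23301 = \frac{1}{2} \cdot \frac{1}{28} \left(-30\right) - 23301 = - \frac{15}{28} - 23301 = - \frac{652443}{28}$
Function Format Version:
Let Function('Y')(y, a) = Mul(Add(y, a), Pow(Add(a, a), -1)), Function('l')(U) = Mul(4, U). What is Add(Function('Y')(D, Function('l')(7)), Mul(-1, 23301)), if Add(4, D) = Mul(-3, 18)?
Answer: Rational(-652443, 28) ≈ -23302.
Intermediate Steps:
D = -58 (D = Add(-4, Mul(-3, 18)) = Add(-4, -54) = -58)
Function('Y')(y, a) = Mul(Rational(1, 2), Pow(a, -1), Add(a, y)) (Function('Y')(y, a) = Mul(Add(a, y), Pow(Mul(2, a), -1)) = Mul(Add(a, y), Mul(Rational(1, 2), Pow(a, -1))) = Mul(Rational(1, 2), Pow(a, -1), Add(a, y)))
Add(Function('Y')(D, Function('l')(7)), Mul(-1, 23301)) = Add(Mul(Rational(1, 2), Pow(Mul(4, 7), -1), Add(Mul(4, 7), -58)), Mul(-1, 23301)) = Add(Mul(Rational(1, 2), Pow(28, -1), Add(28, -58)), -23301) = Add(Mul(Rational(1, 2), Rational(1, 28), -30), -23301) = Add(Rational(-15, 28), -23301) = Rational(-652443, 28)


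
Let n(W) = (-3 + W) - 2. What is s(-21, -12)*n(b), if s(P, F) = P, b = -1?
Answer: 126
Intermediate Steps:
n(W) = -5 + W
s(-21, -12)*n(b) = -21*(-5 - 1) = -21*(-6) = 126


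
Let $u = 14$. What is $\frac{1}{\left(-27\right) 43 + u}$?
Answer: $- \frac{1}{1147} \approx -0.00087184$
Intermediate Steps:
$\frac{1}{\left(-27\right) 43 + u} = \frac{1}{\left(-27\right) 43 + 14} = \frac{1}{-1161 + 14} = \frac{1}{-1147} = - \frac{1}{1147}$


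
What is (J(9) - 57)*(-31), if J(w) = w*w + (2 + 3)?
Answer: -899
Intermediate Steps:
J(w) = 5 + w² (J(w) = w² + 5 = 5 + w²)
(J(9) - 57)*(-31) = ((5 + 9²) - 57)*(-31) = ((5 + 81) - 57)*(-31) = (86 - 57)*(-31) = 29*(-31) = -899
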